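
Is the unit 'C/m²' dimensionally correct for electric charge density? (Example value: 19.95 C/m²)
No

electric charge density has SI base units: A * s / m^3
C/m² does NOT reduce to A * s / m^3; a valid unit for electric charge density would be e.g. C/m³.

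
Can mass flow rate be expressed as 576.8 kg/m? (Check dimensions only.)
No

mass flow rate has SI base units: kg / s
kg/m does NOT reduce to kg / s; a valid unit for mass flow rate would be e.g. kg/s.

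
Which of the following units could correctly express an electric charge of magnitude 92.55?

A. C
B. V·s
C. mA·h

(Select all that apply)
A, C

electric charge has SI base units: A * s

Checking each option against A * s:
  A. C: ✓ matches
  B. V·s: ✗ does not match
  C. mA·h: ✓ matches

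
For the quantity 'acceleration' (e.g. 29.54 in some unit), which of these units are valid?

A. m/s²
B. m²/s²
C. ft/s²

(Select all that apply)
A, C

acceleration has SI base units: m / s^2

Checking each option against m / s^2:
  A. m/s²: ✓ matches
  B. m²/s²: ✗ does not match
  C. ft/s²: ✓ matches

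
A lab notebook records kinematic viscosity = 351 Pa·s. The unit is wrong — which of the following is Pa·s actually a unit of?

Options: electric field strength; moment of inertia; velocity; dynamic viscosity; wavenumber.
dynamic viscosity

kinematic viscosity should have units dimensionally equivalent to m^2 / s (e.g. m²/s).
The given unit 'Pa·s' reduces to kg / (m * s). Of the listed options, that is the dimensionality of dynamic viscosity.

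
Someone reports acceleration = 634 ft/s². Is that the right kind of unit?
Yes

acceleration has SI base units: m / s^2
ft/s² reduces to the same SI base units, so it is a valid unit for acceleration.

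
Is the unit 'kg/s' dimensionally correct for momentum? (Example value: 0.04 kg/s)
No

momentum has SI base units: kg * m / s
kg/s does NOT reduce to kg * m / s; a valid unit for momentum would be e.g. kg·m/s.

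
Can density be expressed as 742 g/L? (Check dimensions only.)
Yes

density has SI base units: kg / m^3
g/L reduces to the same SI base units, so it is a valid unit for density.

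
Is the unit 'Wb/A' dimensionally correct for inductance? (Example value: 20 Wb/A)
Yes

inductance has SI base units: kg * m^2 / (A^2 * s^2)
Wb/A reduces to the same SI base units, so it is a valid unit for inductance.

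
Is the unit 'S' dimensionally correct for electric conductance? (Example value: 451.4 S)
Yes

electric conductance has SI base units: A^2 * s^3 / (kg * m^2)
S reduces to the same SI base units, so it is a valid unit for electric conductance.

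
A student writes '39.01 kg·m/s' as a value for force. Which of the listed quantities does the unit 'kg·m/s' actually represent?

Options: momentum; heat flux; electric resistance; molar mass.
momentum

force should have units dimensionally equivalent to kg * m / s^2 (e.g. N).
The given unit 'kg·m/s' reduces to kg * m / s. Of the listed options, that is the dimensionality of momentum.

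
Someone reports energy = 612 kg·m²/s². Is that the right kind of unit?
Yes

energy has SI base units: kg * m^2 / s^2
kg·m²/s² reduces to the same SI base units, so it is a valid unit for energy.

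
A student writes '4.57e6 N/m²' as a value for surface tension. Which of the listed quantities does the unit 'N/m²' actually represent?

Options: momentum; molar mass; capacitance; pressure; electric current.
pressure

surface tension should have units dimensionally equivalent to kg / s^2 (e.g. N/m).
The given unit 'N/m²' reduces to kg / (m * s^2). Of the listed options, that is the dimensionality of pressure.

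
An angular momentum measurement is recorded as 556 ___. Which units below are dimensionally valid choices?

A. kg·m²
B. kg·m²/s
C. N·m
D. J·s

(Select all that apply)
B, D

angular momentum has SI base units: kg * m^2 / s

Checking each option against kg * m^2 / s:
  A. kg·m²: ✗ does not match
  B. kg·m²/s: ✓ matches
  C. N·m: ✗ does not match
  D. J·s: ✓ matches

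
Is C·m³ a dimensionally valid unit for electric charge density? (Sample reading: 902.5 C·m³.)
No

electric charge density has SI base units: A * s / m^3
C·m³ does NOT reduce to A * s / m^3; a valid unit for electric charge density would be e.g. C/m³.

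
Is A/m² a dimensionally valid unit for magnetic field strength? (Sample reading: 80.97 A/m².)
No

magnetic field strength has SI base units: A / m
A/m² does NOT reduce to A / m; a valid unit for magnetic field strength would be e.g. A/m.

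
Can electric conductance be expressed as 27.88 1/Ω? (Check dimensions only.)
Yes

electric conductance has SI base units: A^2 * s^3 / (kg * m^2)
1/Ω reduces to the same SI base units, so it is a valid unit for electric conductance.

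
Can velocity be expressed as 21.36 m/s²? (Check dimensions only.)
No

velocity has SI base units: m / s
m/s² does NOT reduce to m / s; a valid unit for velocity would be e.g. m/s.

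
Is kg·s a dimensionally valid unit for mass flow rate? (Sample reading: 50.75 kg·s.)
No

mass flow rate has SI base units: kg / s
kg·s does NOT reduce to kg / s; a valid unit for mass flow rate would be e.g. kg/s.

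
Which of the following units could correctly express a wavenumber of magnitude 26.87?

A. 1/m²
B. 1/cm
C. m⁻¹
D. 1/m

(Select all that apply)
B, C, D

wavenumber has SI base units: 1 / m

Checking each option against 1 / m:
  A. 1/m²: ✗ does not match
  B. 1/cm: ✓ matches
  C. m⁻¹: ✓ matches
  D. 1/m: ✓ matches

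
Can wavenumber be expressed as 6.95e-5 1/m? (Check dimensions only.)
Yes

wavenumber has SI base units: 1 / m
1/m reduces to the same SI base units, so it is a valid unit for wavenumber.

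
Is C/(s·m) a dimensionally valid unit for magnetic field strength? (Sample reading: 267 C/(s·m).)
Yes

magnetic field strength has SI base units: A / m
C/(s·m) reduces to the same SI base units, so it is a valid unit for magnetic field strength.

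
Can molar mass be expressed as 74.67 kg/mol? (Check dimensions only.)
Yes

molar mass has SI base units: kg / mol
kg/mol reduces to the same SI base units, so it is a valid unit for molar mass.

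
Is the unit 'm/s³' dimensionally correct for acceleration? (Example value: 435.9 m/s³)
No

acceleration has SI base units: m / s^2
m/s³ does NOT reduce to m / s^2; a valid unit for acceleration would be e.g. m/s².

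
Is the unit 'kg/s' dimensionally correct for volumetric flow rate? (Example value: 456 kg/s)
No

volumetric flow rate has SI base units: m^3 / s
kg/s does NOT reduce to m^3 / s; a valid unit for volumetric flow rate would be e.g. m³/s.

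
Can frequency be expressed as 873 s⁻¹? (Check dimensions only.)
Yes

frequency has SI base units: 1 / s
s⁻¹ reduces to the same SI base units, so it is a valid unit for frequency.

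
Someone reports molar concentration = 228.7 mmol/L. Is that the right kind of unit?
Yes

molar concentration has SI base units: mol / m^3
mmol/L reduces to the same SI base units, so it is a valid unit for molar concentration.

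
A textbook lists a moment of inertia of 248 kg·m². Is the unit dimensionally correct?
Yes

moment of inertia has SI base units: kg * m^2
kg·m² reduces to the same SI base units, so it is a valid unit for moment of inertia.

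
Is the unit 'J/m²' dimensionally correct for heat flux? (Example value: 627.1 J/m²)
No

heat flux has SI base units: kg / s^3
J/m² does NOT reduce to kg / s^3; a valid unit for heat flux would be e.g. W/m².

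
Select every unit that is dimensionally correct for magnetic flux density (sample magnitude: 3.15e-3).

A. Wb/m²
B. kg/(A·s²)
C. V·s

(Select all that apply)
A, B

magnetic flux density has SI base units: kg / (A * s^2)

Checking each option against kg / (A * s^2):
  A. Wb/m²: ✓ matches
  B. kg/(A·s²): ✓ matches
  C. V·s: ✗ does not match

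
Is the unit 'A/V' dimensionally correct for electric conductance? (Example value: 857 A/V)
Yes

electric conductance has SI base units: A^2 * s^3 / (kg * m^2)
A/V reduces to the same SI base units, so it is a valid unit for electric conductance.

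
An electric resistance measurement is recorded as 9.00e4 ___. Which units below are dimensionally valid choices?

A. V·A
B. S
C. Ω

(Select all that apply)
C

electric resistance has SI base units: kg * m^2 / (A^2 * s^3)

Checking each option against kg * m^2 / (A^2 * s^3):
  A. V·A: ✗ does not match
  B. S: ✗ does not match
  C. Ω: ✓ matches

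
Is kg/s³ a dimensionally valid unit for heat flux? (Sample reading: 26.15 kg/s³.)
Yes

heat flux has SI base units: kg / s^3
kg/s³ reduces to the same SI base units, so it is a valid unit for heat flux.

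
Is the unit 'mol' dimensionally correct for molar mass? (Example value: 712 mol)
No

molar mass has SI base units: kg / mol
mol does NOT reduce to kg / mol; a valid unit for molar mass would be e.g. kg/mol.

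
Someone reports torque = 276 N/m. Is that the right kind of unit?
No

torque has SI base units: kg * m^2 / s^2
N/m does NOT reduce to kg * m^2 / s^2; a valid unit for torque would be e.g. N·m.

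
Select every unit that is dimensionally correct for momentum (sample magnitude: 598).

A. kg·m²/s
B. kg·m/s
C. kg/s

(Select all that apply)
B

momentum has SI base units: kg * m / s

Checking each option against kg * m / s:
  A. kg·m²/s: ✗ does not match
  B. kg·m/s: ✓ matches
  C. kg/s: ✗ does not match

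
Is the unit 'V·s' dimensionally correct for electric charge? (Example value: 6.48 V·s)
No

electric charge has SI base units: A * s
V·s does NOT reduce to A * s; a valid unit for electric charge would be e.g. C.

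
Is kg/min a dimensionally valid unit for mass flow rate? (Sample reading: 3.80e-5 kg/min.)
Yes

mass flow rate has SI base units: kg / s
kg/min reduces to the same SI base units, so it is a valid unit for mass flow rate.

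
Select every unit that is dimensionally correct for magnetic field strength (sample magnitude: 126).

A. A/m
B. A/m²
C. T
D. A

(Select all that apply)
A

magnetic field strength has SI base units: A / m

Checking each option against A / m:
  A. A/m: ✓ matches
  B. A/m²: ✗ does not match
  C. T: ✗ does not match
  D. A: ✗ does not match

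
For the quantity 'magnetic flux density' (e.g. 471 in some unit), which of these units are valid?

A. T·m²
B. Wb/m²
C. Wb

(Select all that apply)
B

magnetic flux density has SI base units: kg / (A * s^2)

Checking each option against kg / (A * s^2):
  A. T·m²: ✗ does not match
  B. Wb/m²: ✓ matches
  C. Wb: ✗ does not match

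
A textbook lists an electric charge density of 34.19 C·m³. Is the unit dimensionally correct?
No

electric charge density has SI base units: A * s / m^3
C·m³ does NOT reduce to A * s / m^3; a valid unit for electric charge density would be e.g. C/m³.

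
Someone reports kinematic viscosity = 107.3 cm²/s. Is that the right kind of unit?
Yes

kinematic viscosity has SI base units: m^2 / s
cm²/s reduces to the same SI base units, so it is a valid unit for kinematic viscosity.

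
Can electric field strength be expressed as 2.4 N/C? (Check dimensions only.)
Yes

electric field strength has SI base units: kg * m / (A * s^3)
N/C reduces to the same SI base units, so it is a valid unit for electric field strength.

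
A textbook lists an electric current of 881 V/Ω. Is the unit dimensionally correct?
Yes

electric current has SI base units: A
V/Ω reduces to the same SI base units, so it is a valid unit for electric current.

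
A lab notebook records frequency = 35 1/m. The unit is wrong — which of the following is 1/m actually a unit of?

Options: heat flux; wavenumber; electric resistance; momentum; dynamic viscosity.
wavenumber

frequency should have units dimensionally equivalent to 1 / s (e.g. Hz).
The given unit '1/m' reduces to 1 / m. Of the listed options, that is the dimensionality of wavenumber.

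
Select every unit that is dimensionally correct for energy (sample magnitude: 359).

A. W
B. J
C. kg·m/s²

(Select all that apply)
B

energy has SI base units: kg * m^2 / s^2

Checking each option against kg * m^2 / s^2:
  A. W: ✗ does not match
  B. J: ✓ matches
  C. kg·m/s²: ✗ does not match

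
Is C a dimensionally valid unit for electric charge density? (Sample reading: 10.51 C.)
No

electric charge density has SI base units: A * s / m^3
C does NOT reduce to A * s / m^3; a valid unit for electric charge density would be e.g. C/m³.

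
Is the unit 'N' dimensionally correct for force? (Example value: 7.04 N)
Yes

force has SI base units: kg * m / s^2
N reduces to the same SI base units, so it is a valid unit for force.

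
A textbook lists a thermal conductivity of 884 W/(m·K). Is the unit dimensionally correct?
Yes

thermal conductivity has SI base units: kg * m / (s^3 * K)
W/(m·K) reduces to the same SI base units, so it is a valid unit for thermal conductivity.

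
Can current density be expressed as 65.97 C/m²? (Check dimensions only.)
No

current density has SI base units: A / m^2
C/m² does NOT reduce to A / m^2; a valid unit for current density would be e.g. A/m².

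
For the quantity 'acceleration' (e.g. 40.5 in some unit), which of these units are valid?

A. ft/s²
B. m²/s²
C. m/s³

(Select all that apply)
A

acceleration has SI base units: m / s^2

Checking each option against m / s^2:
  A. ft/s²: ✓ matches
  B. m²/s²: ✗ does not match
  C. m/s³: ✗ does not match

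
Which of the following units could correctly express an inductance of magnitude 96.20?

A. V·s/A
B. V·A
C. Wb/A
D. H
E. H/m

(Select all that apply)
A, C, D

inductance has SI base units: kg * m^2 / (A^2 * s^2)

Checking each option against kg * m^2 / (A^2 * s^2):
  A. V·s/A: ✓ matches
  B. V·A: ✗ does not match
  C. Wb/A: ✓ matches
  D. H: ✓ matches
  E. H/m: ✗ does not match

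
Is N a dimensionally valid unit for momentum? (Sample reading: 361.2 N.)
No

momentum has SI base units: kg * m / s
N does NOT reduce to kg * m / s; a valid unit for momentum would be e.g. kg·m/s.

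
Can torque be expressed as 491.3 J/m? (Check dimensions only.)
No

torque has SI base units: kg * m^2 / s^2
J/m does NOT reduce to kg * m^2 / s^2; a valid unit for torque would be e.g. N·m.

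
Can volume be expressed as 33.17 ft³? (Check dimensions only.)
Yes

volume has SI base units: m^3
ft³ reduces to the same SI base units, so it is a valid unit for volume.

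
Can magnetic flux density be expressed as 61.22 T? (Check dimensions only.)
Yes

magnetic flux density has SI base units: kg / (A * s^2)
T reduces to the same SI base units, so it is a valid unit for magnetic flux density.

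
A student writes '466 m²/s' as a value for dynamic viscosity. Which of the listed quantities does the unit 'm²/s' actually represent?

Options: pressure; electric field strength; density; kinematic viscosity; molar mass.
kinematic viscosity

dynamic viscosity should have units dimensionally equivalent to kg / (m * s) (e.g. Pa·s).
The given unit 'm²/s' reduces to m^2 / s. Of the listed options, that is the dimensionality of kinematic viscosity.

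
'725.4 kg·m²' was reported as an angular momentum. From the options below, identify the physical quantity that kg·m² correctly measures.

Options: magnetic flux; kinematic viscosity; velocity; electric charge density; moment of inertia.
moment of inertia

angular momentum should have units dimensionally equivalent to kg * m^2 / s (e.g. kg·m²/s).
The given unit 'kg·m²' reduces to kg * m^2. Of the listed options, that is the dimensionality of moment of inertia.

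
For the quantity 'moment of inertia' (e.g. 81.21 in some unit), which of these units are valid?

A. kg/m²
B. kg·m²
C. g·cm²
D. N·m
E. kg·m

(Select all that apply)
B, C

moment of inertia has SI base units: kg * m^2

Checking each option against kg * m^2:
  A. kg/m²: ✗ does not match
  B. kg·m²: ✓ matches
  C. g·cm²: ✓ matches
  D. N·m: ✗ does not match
  E. kg·m: ✗ does not match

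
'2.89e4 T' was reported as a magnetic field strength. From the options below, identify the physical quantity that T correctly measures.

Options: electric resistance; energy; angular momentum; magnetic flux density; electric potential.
magnetic flux density

magnetic field strength should have units dimensionally equivalent to A / m (e.g. A/m).
The given unit 'T' reduces to kg / (A * s^2). Of the listed options, that is the dimensionality of magnetic flux density.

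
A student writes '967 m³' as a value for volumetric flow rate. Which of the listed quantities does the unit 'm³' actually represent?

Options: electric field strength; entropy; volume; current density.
volume

volumetric flow rate should have units dimensionally equivalent to m^3 / s (e.g. m³/s).
The given unit 'm³' reduces to m^3. Of the listed options, that is the dimensionality of volume.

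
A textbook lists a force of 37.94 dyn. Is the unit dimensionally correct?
Yes

force has SI base units: kg * m / s^2
dyn reduces to the same SI base units, so it is a valid unit for force.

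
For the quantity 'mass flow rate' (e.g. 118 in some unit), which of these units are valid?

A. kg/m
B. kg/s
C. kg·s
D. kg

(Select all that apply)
B

mass flow rate has SI base units: kg / s

Checking each option against kg / s:
  A. kg/m: ✗ does not match
  B. kg/s: ✓ matches
  C. kg·s: ✗ does not match
  D. kg: ✗ does not match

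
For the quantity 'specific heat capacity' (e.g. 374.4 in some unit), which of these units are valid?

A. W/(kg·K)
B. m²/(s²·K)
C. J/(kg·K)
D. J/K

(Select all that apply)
B, C

specific heat capacity has SI base units: m^2 / (s^2 * K)

Checking each option against m^2 / (s^2 * K):
  A. W/(kg·K): ✗ does not match
  B. m²/(s²·K): ✓ matches
  C. J/(kg·K): ✓ matches
  D. J/K: ✗ does not match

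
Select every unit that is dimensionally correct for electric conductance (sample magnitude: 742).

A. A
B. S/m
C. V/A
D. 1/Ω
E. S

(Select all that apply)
D, E

electric conductance has SI base units: A^2 * s^3 / (kg * m^2)

Checking each option against A^2 * s^3 / (kg * m^2):
  A. A: ✗ does not match
  B. S/m: ✗ does not match
  C. V/A: ✗ does not match
  D. 1/Ω: ✓ matches
  E. S: ✓ matches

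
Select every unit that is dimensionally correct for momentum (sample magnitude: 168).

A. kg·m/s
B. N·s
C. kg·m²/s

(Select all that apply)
A, B

momentum has SI base units: kg * m / s

Checking each option against kg * m / s:
  A. kg·m/s: ✓ matches
  B. N·s: ✓ matches
  C. kg·m²/s: ✗ does not match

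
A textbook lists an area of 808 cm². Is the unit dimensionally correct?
Yes

area has SI base units: m^2
cm² reduces to the same SI base units, so it is a valid unit for area.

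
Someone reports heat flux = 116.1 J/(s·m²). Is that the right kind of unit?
Yes

heat flux has SI base units: kg / s^3
J/(s·m²) reduces to the same SI base units, so it is a valid unit for heat flux.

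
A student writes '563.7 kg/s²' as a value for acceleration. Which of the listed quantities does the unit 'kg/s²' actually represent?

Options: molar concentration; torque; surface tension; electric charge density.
surface tension

acceleration should have units dimensionally equivalent to m / s^2 (e.g. m/s²).
The given unit 'kg/s²' reduces to kg / s^2. Of the listed options, that is the dimensionality of surface tension.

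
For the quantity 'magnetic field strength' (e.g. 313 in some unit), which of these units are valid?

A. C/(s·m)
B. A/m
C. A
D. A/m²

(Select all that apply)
A, B

magnetic field strength has SI base units: A / m

Checking each option against A / m:
  A. C/(s·m): ✓ matches
  B. A/m: ✓ matches
  C. A: ✗ does not match
  D. A/m²: ✗ does not match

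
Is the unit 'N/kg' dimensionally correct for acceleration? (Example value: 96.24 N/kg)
Yes

acceleration has SI base units: m / s^2
N/kg reduces to the same SI base units, so it is a valid unit for acceleration.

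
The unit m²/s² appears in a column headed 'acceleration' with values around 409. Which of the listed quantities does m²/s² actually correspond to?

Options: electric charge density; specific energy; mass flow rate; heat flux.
specific energy

acceleration should have units dimensionally equivalent to m / s^2 (e.g. m/s²).
The given unit 'm²/s²' reduces to m^2 / s^2. Of the listed options, that is the dimensionality of specific energy.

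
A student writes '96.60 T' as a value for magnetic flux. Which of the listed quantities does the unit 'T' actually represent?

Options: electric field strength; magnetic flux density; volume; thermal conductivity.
magnetic flux density

magnetic flux should have units dimensionally equivalent to kg * m^2 / (A * s^2) (e.g. Wb).
The given unit 'T' reduces to kg / (A * s^2). Of the listed options, that is the dimensionality of magnetic flux density.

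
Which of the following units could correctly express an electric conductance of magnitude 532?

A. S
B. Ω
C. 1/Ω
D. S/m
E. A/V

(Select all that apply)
A, C, E

electric conductance has SI base units: A^2 * s^3 / (kg * m^2)

Checking each option against A^2 * s^3 / (kg * m^2):
  A. S: ✓ matches
  B. Ω: ✗ does not match
  C. 1/Ω: ✓ matches
  D. S/m: ✗ does not match
  E. A/V: ✓ matches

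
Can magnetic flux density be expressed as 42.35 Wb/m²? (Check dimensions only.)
Yes

magnetic flux density has SI base units: kg / (A * s^2)
Wb/m² reduces to the same SI base units, so it is a valid unit for magnetic flux density.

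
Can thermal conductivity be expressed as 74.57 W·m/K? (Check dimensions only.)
No

thermal conductivity has SI base units: kg * m / (s^3 * K)
W·m/K does NOT reduce to kg * m / (s^3 * K); a valid unit for thermal conductivity would be e.g. W/(m·K).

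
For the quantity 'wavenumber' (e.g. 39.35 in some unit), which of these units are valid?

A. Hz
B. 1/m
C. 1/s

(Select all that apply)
B

wavenumber has SI base units: 1 / m

Checking each option against 1 / m:
  A. Hz: ✗ does not match
  B. 1/m: ✓ matches
  C. 1/s: ✗ does not match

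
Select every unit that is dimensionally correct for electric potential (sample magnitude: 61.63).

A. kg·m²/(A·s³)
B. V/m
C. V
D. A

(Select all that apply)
A, C

electric potential has SI base units: kg * m^2 / (A * s^3)

Checking each option against kg * m^2 / (A * s^3):
  A. kg·m²/(A·s³): ✓ matches
  B. V/m: ✗ does not match
  C. V: ✓ matches
  D. A: ✗ does not match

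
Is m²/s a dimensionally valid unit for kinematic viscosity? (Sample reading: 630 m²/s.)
Yes

kinematic viscosity has SI base units: m^2 / s
m²/s reduces to the same SI base units, so it is a valid unit for kinematic viscosity.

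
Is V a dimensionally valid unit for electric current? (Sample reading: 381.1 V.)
No

electric current has SI base units: A
V does NOT reduce to A; a valid unit for electric current would be e.g. A.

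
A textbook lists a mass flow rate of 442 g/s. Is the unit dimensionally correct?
Yes

mass flow rate has SI base units: kg / s
g/s reduces to the same SI base units, so it is a valid unit for mass flow rate.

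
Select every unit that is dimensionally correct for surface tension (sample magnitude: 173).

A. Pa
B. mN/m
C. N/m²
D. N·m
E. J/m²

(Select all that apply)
B, E

surface tension has SI base units: kg / s^2

Checking each option against kg / s^2:
  A. Pa: ✗ does not match
  B. mN/m: ✓ matches
  C. N/m²: ✗ does not match
  D. N·m: ✗ does not match
  E. J/m²: ✓ matches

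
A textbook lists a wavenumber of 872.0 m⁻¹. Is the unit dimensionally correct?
Yes

wavenumber has SI base units: 1 / m
m⁻¹ reduces to the same SI base units, so it is a valid unit for wavenumber.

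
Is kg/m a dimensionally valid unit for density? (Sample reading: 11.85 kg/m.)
No

density has SI base units: kg / m^3
kg/m does NOT reduce to kg / m^3; a valid unit for density would be e.g. kg/m³.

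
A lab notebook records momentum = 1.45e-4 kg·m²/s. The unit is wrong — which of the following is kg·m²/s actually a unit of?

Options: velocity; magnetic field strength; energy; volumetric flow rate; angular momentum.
angular momentum

momentum should have units dimensionally equivalent to kg * m / s (e.g. kg·m/s).
The given unit 'kg·m²/s' reduces to kg * m^2 / s. Of the listed options, that is the dimensionality of angular momentum.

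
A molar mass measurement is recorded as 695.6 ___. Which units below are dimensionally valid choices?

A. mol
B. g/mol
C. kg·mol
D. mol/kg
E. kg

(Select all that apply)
B

molar mass has SI base units: kg / mol

Checking each option against kg / mol:
  A. mol: ✗ does not match
  B. g/mol: ✓ matches
  C. kg·mol: ✗ does not match
  D. mol/kg: ✗ does not match
  E. kg: ✗ does not match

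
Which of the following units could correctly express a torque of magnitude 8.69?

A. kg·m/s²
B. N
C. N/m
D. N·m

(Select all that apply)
D

torque has SI base units: kg * m^2 / s^2

Checking each option against kg * m^2 / s^2:
  A. kg·m/s²: ✗ does not match
  B. N: ✗ does not match
  C. N/m: ✗ does not match
  D. N·m: ✓ matches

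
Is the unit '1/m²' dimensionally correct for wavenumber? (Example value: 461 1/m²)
No

wavenumber has SI base units: 1 / m
1/m² does NOT reduce to 1 / m; a valid unit for wavenumber would be e.g. 1/m.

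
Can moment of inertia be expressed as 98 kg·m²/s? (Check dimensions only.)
No

moment of inertia has SI base units: kg * m^2
kg·m²/s does NOT reduce to kg * m^2; a valid unit for moment of inertia would be e.g. kg·m².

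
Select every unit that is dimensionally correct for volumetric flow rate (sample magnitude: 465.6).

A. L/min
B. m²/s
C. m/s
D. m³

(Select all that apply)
A

volumetric flow rate has SI base units: m^3 / s

Checking each option against m^3 / s:
  A. L/min: ✓ matches
  B. m²/s: ✗ does not match
  C. m/s: ✗ does not match
  D. m³: ✗ does not match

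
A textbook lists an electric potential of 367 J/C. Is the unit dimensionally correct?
Yes

electric potential has SI base units: kg * m^2 / (A * s^3)
J/C reduces to the same SI base units, so it is a valid unit for electric potential.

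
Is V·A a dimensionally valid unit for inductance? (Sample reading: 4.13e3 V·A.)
No

inductance has SI base units: kg * m^2 / (A^2 * s^2)
V·A does NOT reduce to kg * m^2 / (A^2 * s^2); a valid unit for inductance would be e.g. H.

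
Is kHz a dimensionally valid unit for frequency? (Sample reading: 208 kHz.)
Yes

frequency has SI base units: 1 / s
kHz reduces to the same SI base units, so it is a valid unit for frequency.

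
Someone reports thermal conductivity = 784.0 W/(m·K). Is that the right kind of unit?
Yes

thermal conductivity has SI base units: kg * m / (s^3 * K)
W/(m·K) reduces to the same SI base units, so it is a valid unit for thermal conductivity.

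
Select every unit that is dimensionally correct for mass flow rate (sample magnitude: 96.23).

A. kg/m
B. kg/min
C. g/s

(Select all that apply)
B, C

mass flow rate has SI base units: kg / s

Checking each option against kg / s:
  A. kg/m: ✗ does not match
  B. kg/min: ✓ matches
  C. g/s: ✓ matches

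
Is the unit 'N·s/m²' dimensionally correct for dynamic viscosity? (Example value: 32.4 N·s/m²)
Yes

dynamic viscosity has SI base units: kg / (m * s)
N·s/m² reduces to the same SI base units, so it is a valid unit for dynamic viscosity.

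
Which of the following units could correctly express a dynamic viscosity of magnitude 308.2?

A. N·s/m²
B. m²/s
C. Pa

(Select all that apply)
A

dynamic viscosity has SI base units: kg / (m * s)

Checking each option against kg / (m * s):
  A. N·s/m²: ✓ matches
  B. m²/s: ✗ does not match
  C. Pa: ✗ does not match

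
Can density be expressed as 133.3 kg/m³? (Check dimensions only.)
Yes

density has SI base units: kg / m^3
kg/m³ reduces to the same SI base units, so it is a valid unit for density.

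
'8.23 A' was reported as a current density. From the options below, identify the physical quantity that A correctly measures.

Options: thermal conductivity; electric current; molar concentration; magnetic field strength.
electric current

current density should have units dimensionally equivalent to A / m^2 (e.g. A/m²).
The given unit 'A' reduces to A. Of the listed options, that is the dimensionality of electric current.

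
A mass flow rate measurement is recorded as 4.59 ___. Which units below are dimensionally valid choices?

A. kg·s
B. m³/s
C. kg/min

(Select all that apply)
C

mass flow rate has SI base units: kg / s

Checking each option against kg / s:
  A. kg·s: ✗ does not match
  B. m³/s: ✗ does not match
  C. kg/min: ✓ matches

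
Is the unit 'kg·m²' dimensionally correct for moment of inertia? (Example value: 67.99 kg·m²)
Yes

moment of inertia has SI base units: kg * m^2
kg·m² reduces to the same SI base units, so it is a valid unit for moment of inertia.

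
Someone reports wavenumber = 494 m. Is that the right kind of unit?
No

wavenumber has SI base units: 1 / m
m does NOT reduce to 1 / m; a valid unit for wavenumber would be e.g. 1/m.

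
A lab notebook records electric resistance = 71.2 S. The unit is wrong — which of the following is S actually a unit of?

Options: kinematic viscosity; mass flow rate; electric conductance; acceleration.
electric conductance

electric resistance should have units dimensionally equivalent to kg * m^2 / (A^2 * s^3) (e.g. Ω).
The given unit 'S' reduces to A^2 * s^3 / (kg * m^2). Of the listed options, that is the dimensionality of electric conductance.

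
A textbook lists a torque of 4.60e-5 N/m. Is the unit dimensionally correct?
No

torque has SI base units: kg * m^2 / s^2
N/m does NOT reduce to kg * m^2 / s^2; a valid unit for torque would be e.g. N·m.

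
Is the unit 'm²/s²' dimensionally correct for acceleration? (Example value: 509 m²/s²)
No

acceleration has SI base units: m / s^2
m²/s² does NOT reduce to m / s^2; a valid unit for acceleration would be e.g. m/s².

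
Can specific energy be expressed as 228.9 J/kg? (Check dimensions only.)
Yes

specific energy has SI base units: m^2 / s^2
J/kg reduces to the same SI base units, so it is a valid unit for specific energy.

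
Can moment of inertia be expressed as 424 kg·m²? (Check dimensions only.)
Yes

moment of inertia has SI base units: kg * m^2
kg·m² reduces to the same SI base units, so it is a valid unit for moment of inertia.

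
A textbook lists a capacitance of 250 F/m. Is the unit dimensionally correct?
No

capacitance has SI base units: A^2 * s^4 / (kg * m^2)
F/m does NOT reduce to A^2 * s^4 / (kg * m^2); a valid unit for capacitance would be e.g. F.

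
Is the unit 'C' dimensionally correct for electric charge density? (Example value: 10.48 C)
No

electric charge density has SI base units: A * s / m^3
C does NOT reduce to A * s / m^3; a valid unit for electric charge density would be e.g. C/m³.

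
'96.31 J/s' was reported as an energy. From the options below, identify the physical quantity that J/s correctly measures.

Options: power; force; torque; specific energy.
power

energy should have units dimensionally equivalent to kg * m^2 / s^2 (e.g. J).
The given unit 'J/s' reduces to kg * m^2 / s^3. Of the listed options, that is the dimensionality of power.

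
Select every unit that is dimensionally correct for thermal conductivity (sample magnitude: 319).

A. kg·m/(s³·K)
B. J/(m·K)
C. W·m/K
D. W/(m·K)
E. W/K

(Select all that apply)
A, D

thermal conductivity has SI base units: kg * m / (s^3 * K)

Checking each option against kg * m / (s^3 * K):
  A. kg·m/(s³·K): ✓ matches
  B. J/(m·K): ✗ does not match
  C. W·m/K: ✗ does not match
  D. W/(m·K): ✓ matches
  E. W/K: ✗ does not match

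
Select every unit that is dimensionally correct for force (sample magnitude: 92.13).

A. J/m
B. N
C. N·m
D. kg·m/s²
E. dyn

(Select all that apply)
A, B, D, E

force has SI base units: kg * m / s^2

Checking each option against kg * m / s^2:
  A. J/m: ✓ matches
  B. N: ✓ matches
  C. N·m: ✗ does not match
  D. kg·m/s²: ✓ matches
  E. dyn: ✓ matches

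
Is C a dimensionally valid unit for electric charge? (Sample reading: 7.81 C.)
Yes

electric charge has SI base units: A * s
C reduces to the same SI base units, so it is a valid unit for electric charge.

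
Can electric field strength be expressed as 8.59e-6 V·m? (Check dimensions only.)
No

electric field strength has SI base units: kg * m / (A * s^3)
V·m does NOT reduce to kg * m / (A * s^3); a valid unit for electric field strength would be e.g. V/m.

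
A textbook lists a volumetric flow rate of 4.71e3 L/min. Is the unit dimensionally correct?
Yes

volumetric flow rate has SI base units: m^3 / s
L/min reduces to the same SI base units, so it is a valid unit for volumetric flow rate.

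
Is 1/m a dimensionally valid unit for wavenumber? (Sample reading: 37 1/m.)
Yes

wavenumber has SI base units: 1 / m
1/m reduces to the same SI base units, so it is a valid unit for wavenumber.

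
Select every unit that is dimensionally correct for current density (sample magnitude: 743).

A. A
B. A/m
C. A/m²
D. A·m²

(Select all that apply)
C

current density has SI base units: A / m^2

Checking each option against A / m^2:
  A. A: ✗ does not match
  B. A/m: ✗ does not match
  C. A/m²: ✓ matches
  D. A·m²: ✗ does not match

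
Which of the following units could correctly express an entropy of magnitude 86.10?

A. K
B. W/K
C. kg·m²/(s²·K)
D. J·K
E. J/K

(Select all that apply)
C, E

entropy has SI base units: kg * m^2 / (s^2 * K)

Checking each option against kg * m^2 / (s^2 * K):
  A. K: ✗ does not match
  B. W/K: ✗ does not match
  C. kg·m²/(s²·K): ✓ matches
  D. J·K: ✗ does not match
  E. J/K: ✓ matches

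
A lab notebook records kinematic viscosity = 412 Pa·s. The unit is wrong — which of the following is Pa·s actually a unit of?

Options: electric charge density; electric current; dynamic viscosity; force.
dynamic viscosity

kinematic viscosity should have units dimensionally equivalent to m^2 / s (e.g. m²/s).
The given unit 'Pa·s' reduces to kg / (m * s). Of the listed options, that is the dimensionality of dynamic viscosity.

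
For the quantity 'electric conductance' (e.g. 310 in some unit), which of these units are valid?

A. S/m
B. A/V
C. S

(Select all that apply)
B, C

electric conductance has SI base units: A^2 * s^3 / (kg * m^2)

Checking each option against A^2 * s^3 / (kg * m^2):
  A. S/m: ✗ does not match
  B. A/V: ✓ matches
  C. S: ✓ matches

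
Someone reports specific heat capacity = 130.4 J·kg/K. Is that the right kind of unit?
No

specific heat capacity has SI base units: m^2 / (s^2 * K)
J·kg/K does NOT reduce to m^2 / (s^2 * K); a valid unit for specific heat capacity would be e.g. J/(kg·K).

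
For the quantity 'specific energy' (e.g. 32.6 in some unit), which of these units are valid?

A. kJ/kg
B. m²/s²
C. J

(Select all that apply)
A, B

specific energy has SI base units: m^2 / s^2

Checking each option against m^2 / s^2:
  A. kJ/kg: ✓ matches
  B. m²/s²: ✓ matches
  C. J: ✗ does not match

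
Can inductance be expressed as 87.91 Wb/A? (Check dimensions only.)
Yes

inductance has SI base units: kg * m^2 / (A^2 * s^2)
Wb/A reduces to the same SI base units, so it is a valid unit for inductance.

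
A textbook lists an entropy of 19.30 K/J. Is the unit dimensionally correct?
No

entropy has SI base units: kg * m^2 / (s^2 * K)
K/J does NOT reduce to kg * m^2 / (s^2 * K); a valid unit for entropy would be e.g. J/K.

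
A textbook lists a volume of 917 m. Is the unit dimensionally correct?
No

volume has SI base units: m^3
m does NOT reduce to m^3; a valid unit for volume would be e.g. m³.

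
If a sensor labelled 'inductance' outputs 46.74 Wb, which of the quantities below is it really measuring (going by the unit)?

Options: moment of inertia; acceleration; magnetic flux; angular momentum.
magnetic flux

inductance should have units dimensionally equivalent to kg * m^2 / (A^2 * s^2) (e.g. H).
The given unit 'Wb' reduces to kg * m^2 / (A * s^2). Of the listed options, that is the dimensionality of magnetic flux.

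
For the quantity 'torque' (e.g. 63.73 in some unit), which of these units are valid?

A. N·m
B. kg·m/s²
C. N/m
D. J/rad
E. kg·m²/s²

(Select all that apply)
A, D, E

torque has SI base units: kg * m^2 / s^2

Checking each option against kg * m^2 / s^2:
  A. N·m: ✓ matches
  B. kg·m/s²: ✗ does not match
  C. N/m: ✗ does not match
  D. J/rad: ✓ matches
  E. kg·m²/s²: ✓ matches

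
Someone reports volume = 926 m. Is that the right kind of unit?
No

volume has SI base units: m^3
m does NOT reduce to m^3; a valid unit for volume would be e.g. m³.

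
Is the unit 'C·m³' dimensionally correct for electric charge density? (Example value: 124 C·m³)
No

electric charge density has SI base units: A * s / m^3
C·m³ does NOT reduce to A * s / m^3; a valid unit for electric charge density would be e.g. C/m³.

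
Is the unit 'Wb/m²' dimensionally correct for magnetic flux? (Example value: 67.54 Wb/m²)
No

magnetic flux has SI base units: kg * m^2 / (A * s^2)
Wb/m² does NOT reduce to kg * m^2 / (A * s^2); a valid unit for magnetic flux would be e.g. Wb.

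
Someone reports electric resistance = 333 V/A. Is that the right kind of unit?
Yes

electric resistance has SI base units: kg * m^2 / (A^2 * s^3)
V/A reduces to the same SI base units, so it is a valid unit for electric resistance.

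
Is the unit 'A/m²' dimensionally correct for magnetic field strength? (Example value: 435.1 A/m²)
No

magnetic field strength has SI base units: A / m
A/m² does NOT reduce to A / m; a valid unit for magnetic field strength would be e.g. A/m.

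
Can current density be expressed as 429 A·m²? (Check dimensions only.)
No

current density has SI base units: A / m^2
A·m² does NOT reduce to A / m^2; a valid unit for current density would be e.g. A/m².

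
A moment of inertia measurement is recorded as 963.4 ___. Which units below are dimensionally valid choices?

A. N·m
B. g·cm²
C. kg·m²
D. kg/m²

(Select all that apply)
B, C

moment of inertia has SI base units: kg * m^2

Checking each option against kg * m^2:
  A. N·m: ✗ does not match
  B. g·cm²: ✓ matches
  C. kg·m²: ✓ matches
  D. kg/m²: ✗ does not match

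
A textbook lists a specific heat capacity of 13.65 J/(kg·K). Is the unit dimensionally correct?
Yes

specific heat capacity has SI base units: m^2 / (s^2 * K)
J/(kg·K) reduces to the same SI base units, so it is a valid unit for specific heat capacity.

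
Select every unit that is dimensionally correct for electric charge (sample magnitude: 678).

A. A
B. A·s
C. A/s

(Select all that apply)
B

electric charge has SI base units: A * s

Checking each option against A * s:
  A. A: ✗ does not match
  B. A·s: ✓ matches
  C. A/s: ✗ does not match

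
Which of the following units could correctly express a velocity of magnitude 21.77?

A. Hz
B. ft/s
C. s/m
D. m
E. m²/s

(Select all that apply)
B

velocity has SI base units: m / s

Checking each option against m / s:
  A. Hz: ✗ does not match
  B. ft/s: ✓ matches
  C. s/m: ✗ does not match
  D. m: ✗ does not match
  E. m²/s: ✗ does not match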